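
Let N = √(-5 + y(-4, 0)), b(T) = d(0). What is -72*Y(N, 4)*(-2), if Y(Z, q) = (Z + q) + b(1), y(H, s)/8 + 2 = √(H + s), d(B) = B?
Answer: 576 + 144*√(-21 + 16*I) ≈ 812.63 + 701.04*I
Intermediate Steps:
b(T) = 0
y(H, s) = -16 + 8*√(H + s)
N = √(-21 + 16*I) (N = √(-5 + (-16 + 8*√(-4 + 0))) = √(-5 + (-16 + 8*√(-4))) = √(-5 + (-16 + 8*(2*I))) = √(-5 + (-16 + 16*I)) = √(-21 + 16*I) ≈ 1.6433 + 4.8683*I)
Y(Z, q) = Z + q (Y(Z, q) = (Z + q) + 0 = Z + q)
-72*Y(N, 4)*(-2) = -72*(√(-21 + 16*I) + 4)*(-2) = -72*(4 + √(-21 + 16*I))*(-2) = (-288 - 72*√(-21 + 16*I))*(-2) = 576 + 144*√(-21 + 16*I)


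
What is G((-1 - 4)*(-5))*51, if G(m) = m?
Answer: 1275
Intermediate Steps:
G((-1 - 4)*(-5))*51 = ((-1 - 4)*(-5))*51 = -5*(-5)*51 = 25*51 = 1275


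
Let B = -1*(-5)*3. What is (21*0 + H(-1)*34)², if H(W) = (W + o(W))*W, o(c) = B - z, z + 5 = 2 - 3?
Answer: 462400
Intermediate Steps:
z = -6 (z = -5 + (2 - 3) = -5 - 1 = -6)
B = 15 (B = 5*3 = 15)
o(c) = 21 (o(c) = 15 - 1*(-6) = 15 + 6 = 21)
H(W) = W*(21 + W) (H(W) = (W + 21)*W = (21 + W)*W = W*(21 + W))
(21*0 + H(-1)*34)² = (21*0 - (21 - 1)*34)² = (0 - 1*20*34)² = (0 - 20*34)² = (0 - 680)² = (-680)² = 462400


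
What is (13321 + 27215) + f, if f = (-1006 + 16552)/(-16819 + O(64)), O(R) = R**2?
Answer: 171907994/4241 ≈ 40535.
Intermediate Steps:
f = -5182/4241 (f = (-1006 + 16552)/(-16819 + 64**2) = 15546/(-16819 + 4096) = 15546/(-12723) = 15546*(-1/12723) = -5182/4241 ≈ -1.2219)
(13321 + 27215) + f = (13321 + 27215) - 5182/4241 = 40536 - 5182/4241 = 171907994/4241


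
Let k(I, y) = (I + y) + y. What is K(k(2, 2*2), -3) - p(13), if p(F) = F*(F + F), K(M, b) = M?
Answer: -328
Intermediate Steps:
k(I, y) = I + 2*y
p(F) = 2*F² (p(F) = F*(2*F) = 2*F²)
K(k(2, 2*2), -3) - p(13) = (2 + 2*(2*2)) - 2*13² = (2 + 2*4) - 2*169 = (2 + 8) - 1*338 = 10 - 338 = -328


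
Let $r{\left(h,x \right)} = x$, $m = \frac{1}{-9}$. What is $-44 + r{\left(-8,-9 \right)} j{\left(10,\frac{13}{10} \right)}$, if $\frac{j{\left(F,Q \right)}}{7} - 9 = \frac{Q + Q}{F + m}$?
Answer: $- \frac{279266}{445} \approx -627.56$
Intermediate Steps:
$m = - \frac{1}{9} \approx -0.11111$
$j{\left(F,Q \right)} = 63 + \frac{14 Q}{- \frac{1}{9} + F}$ ($j{\left(F,Q \right)} = 63 + 7 \frac{Q + Q}{F - \frac{1}{9}} = 63 + 7 \frac{2 Q}{- \frac{1}{9} + F} = 63 + \frac{14 Q}{- \frac{1}{9} + F}$)
$-44 + r{\left(-8,-9 \right)} j{\left(10,\frac{13}{10} \right)} = -44 - 9 \frac{63 \left(-1 + 2 \cdot \frac{13}{10} + 9 \cdot 10\right)}{-1 + 9 \cdot 10} = -44 - 9 \frac{63 \left(-1 + 2 \cdot 13 \cdot \frac{1}{10} + 90\right)}{-1 + 90} = -44 - 9 \frac{63 \left(-1 + 2 \cdot \frac{13}{10} + 90\right)}{89} = -44 - 9 \cdot 63 \cdot \frac{1}{89} \left(-1 + \frac{13}{5} + 90\right) = -44 - 9 \cdot 63 \cdot \frac{1}{89} \cdot \frac{458}{5} = -44 - \frac{259686}{445} = - \frac{279266}{445}$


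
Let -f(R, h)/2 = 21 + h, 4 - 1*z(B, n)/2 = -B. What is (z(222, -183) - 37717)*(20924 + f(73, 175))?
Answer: -765124980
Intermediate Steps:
z(B, n) = 8 + 2*B (z(B, n) = 8 - (-2)*B = 8 + 2*B)
f(R, h) = -42 - 2*h (f(R, h) = -2*(21 + h) = -42 - 2*h)
(z(222, -183) - 37717)*(20924 + f(73, 175)) = ((8 + 2*222) - 37717)*(20924 + (-42 - 2*175)) = ((8 + 444) - 37717)*(20924 + (-42 - 350)) = (452 - 37717)*(20924 - 392) = -37265*20532 = -765124980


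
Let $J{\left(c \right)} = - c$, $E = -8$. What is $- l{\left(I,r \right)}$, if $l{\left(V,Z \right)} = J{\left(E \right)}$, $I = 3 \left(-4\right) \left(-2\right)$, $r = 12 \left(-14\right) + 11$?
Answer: $-8$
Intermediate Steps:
$r = -157$ ($r = -168 + 11 = -157$)
$I = 24$ ($I = \left(-12\right) \left(-2\right) = 24$)
$l{\left(V,Z \right)} = 8$ ($l{\left(V,Z \right)} = \left(-1\right) \left(-8\right) = 8$)
$- l{\left(I,r \right)} = \left(-1\right) 8 = -8$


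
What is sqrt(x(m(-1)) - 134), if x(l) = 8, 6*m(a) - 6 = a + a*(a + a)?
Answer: 3*I*sqrt(14) ≈ 11.225*I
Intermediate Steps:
m(a) = 1 + a**2/3 + a/6 (m(a) = 1 + (a + a*(a + a))/6 = 1 + (a + a*(2*a))/6 = 1 + (a + 2*a**2)/6 = 1 + (a**2/3 + a/6) = 1 + a**2/3 + a/6)
sqrt(x(m(-1)) - 134) = sqrt(8 - 134) = sqrt(-126) = 3*I*sqrt(14)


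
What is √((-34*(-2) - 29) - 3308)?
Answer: I*√3269 ≈ 57.175*I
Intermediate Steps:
√((-34*(-2) - 29) - 3308) = √((68 - 29) - 3308) = √(39 - 3308) = √(-3269) = I*√3269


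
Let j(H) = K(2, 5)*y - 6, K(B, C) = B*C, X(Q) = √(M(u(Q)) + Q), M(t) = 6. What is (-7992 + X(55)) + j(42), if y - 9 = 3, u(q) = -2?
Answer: -7878 + √61 ≈ -7870.2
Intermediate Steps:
y = 12 (y = 9 + 3 = 12)
X(Q) = √(6 + Q)
j(H) = 114 (j(H) = (2*5)*12 - 6 = 10*12 - 6 = 120 - 6 = 114)
(-7992 + X(55)) + j(42) = (-7992 + √(6 + 55)) + 114 = (-7992 + √61) + 114 = -7878 + √61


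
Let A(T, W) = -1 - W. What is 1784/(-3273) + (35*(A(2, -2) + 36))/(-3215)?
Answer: -1994819/2104539 ≈ -0.94786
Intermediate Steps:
1784/(-3273) + (35*(A(2, -2) + 36))/(-3215) = 1784/(-3273) + (35*((-1 - 1*(-2)) + 36))/(-3215) = 1784*(-1/3273) + (35*((-1 + 2) + 36))*(-1/3215) = -1784/3273 + (35*(1 + 36))*(-1/3215) = -1784/3273 + (35*37)*(-1/3215) = -1784/3273 + 1295*(-1/3215) = -1784/3273 - 259/643 = -1994819/2104539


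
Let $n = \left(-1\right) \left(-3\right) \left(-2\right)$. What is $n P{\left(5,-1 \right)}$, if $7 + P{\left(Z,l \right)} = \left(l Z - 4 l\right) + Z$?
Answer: $18$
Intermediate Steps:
$P{\left(Z,l \right)} = -7 + Z - 4 l + Z l$ ($P{\left(Z,l \right)} = -7 + \left(\left(l Z - 4 l\right) + Z\right) = -7 + \left(\left(Z l - 4 l\right) + Z\right) = -7 + \left(\left(- 4 l + Z l\right) + Z\right) = -7 + \left(Z - 4 l + Z l\right) = -7 + Z - 4 l + Z l$)
$n = -6$ ($n = 3 \left(-2\right) = -6$)
$n P{\left(5,-1 \right)} = - 6 \left(-7 + 5 - -4 + 5 \left(-1\right)\right) = - 6 \left(-7 + 5 + 4 - 5\right) = \left(-6\right) \left(-3\right) = 18$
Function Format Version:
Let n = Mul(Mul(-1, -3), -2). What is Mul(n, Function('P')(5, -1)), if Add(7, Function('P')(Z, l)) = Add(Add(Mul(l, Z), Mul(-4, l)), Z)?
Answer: 18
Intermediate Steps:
Function('P')(Z, l) = Add(-7, Z, Mul(-4, l), Mul(Z, l)) (Function('P')(Z, l) = Add(-7, Add(Add(Mul(l, Z), Mul(-4, l)), Z)) = Add(-7, Add(Add(Mul(Z, l), Mul(-4, l)), Z)) = Add(-7, Add(Add(Mul(-4, l), Mul(Z, l)), Z)) = Add(-7, Add(Z, Mul(-4, l), Mul(Z, l))) = Add(-7, Z, Mul(-4, l), Mul(Z, l)))
n = -6 (n = Mul(3, -2) = -6)
Mul(n, Function('P')(5, -1)) = Mul(-6, Add(-7, 5, Mul(-4, -1), Mul(5, -1))) = Mul(-6, Add(-7, 5, 4, -5)) = Mul(-6, -3) = 18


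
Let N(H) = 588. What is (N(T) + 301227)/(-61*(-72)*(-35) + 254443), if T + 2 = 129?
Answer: 301815/100723 ≈ 2.9965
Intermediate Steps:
T = 127 (T = -2 + 129 = 127)
(N(T) + 301227)/(-61*(-72)*(-35) + 254443) = (588 + 301227)/(-61*(-72)*(-35) + 254443) = 301815/(4392*(-35) + 254443) = 301815/(-153720 + 254443) = 301815/100723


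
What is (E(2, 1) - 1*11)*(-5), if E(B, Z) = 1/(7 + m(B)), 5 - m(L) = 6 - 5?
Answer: 600/11 ≈ 54.545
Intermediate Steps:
m(L) = 4 (m(L) = 5 - (6 - 5) = 5 - 1*1 = 5 - 1 = 4)
E(B, Z) = 1/11 (E(B, Z) = 1/(7 + 4) = 1/11)
(E(2, 1) - 1*11)*(-5) = (1/11 - 1*11)*(-5) = (1/11 - 11)*(-5) = -120/11*(-5) = 600/11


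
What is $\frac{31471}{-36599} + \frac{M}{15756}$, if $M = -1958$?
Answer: $- \frac{283758959}{288326922} \approx -0.98416$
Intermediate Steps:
$\frac{31471}{-36599} + \frac{M}{15756} = \frac{31471}{-36599} - \frac{1958}{15756} = 31471 \left(- \frac{1}{36599}\right) - \frac{979}{7878} = - \frac{31471}{36599} - \frac{979}{7878} = - \frac{283758959}{288326922}$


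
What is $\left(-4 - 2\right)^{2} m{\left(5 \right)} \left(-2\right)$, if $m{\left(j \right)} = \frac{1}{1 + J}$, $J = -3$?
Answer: $36$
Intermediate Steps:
$m{\left(j \right)} = - \frac{1}{2}$ ($m{\left(j \right)} = \frac{1}{1 - 3} = \frac{1}{-2} = - \frac{1}{2}$)
$\left(-4 - 2\right)^{2} m{\left(5 \right)} \left(-2\right) = \left(-4 - 2\right)^{2} \left(- \frac{1}{2}\right) \left(-2\right) = \left(-6\right)^{2} \left(- \frac{1}{2}\right) \left(-2\right) = 36 \left(- \frac{1}{2}\right) \left(-2\right) = \left(-18\right) \left(-2\right) = 36$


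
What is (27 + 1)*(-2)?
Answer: -56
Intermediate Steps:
(27 + 1)*(-2) = 28*(-2) = -56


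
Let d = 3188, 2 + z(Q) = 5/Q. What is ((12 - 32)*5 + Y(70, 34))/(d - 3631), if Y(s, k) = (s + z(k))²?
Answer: -5252889/512108 ≈ -10.257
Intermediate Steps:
z(Q) = -2 + 5/Q
Y(s, k) = (-2 + s + 5/k)² (Y(s, k) = (s + (-2 + 5/k))² = (-2 + s + 5/k)²)
((12 - 32)*5 + Y(70, 34))/(d - 3631) = ((12 - 32)*5 + (5 + 34*(-2 + 70))²/34²)/(3188 - 3631) = (-20*5 + (5 + 34*68)²/1156)/(-443) = (-100 + (5 + 2312)²/1156)*(-1/443) = (-100 + (1/1156)*2317²)*(-1/443) = (-100 + (1/1156)*5368489)*(-1/443) = (-100 + 5368489/1156)*(-1/443) = (5252889/1156)*(-1/443) = -5252889/512108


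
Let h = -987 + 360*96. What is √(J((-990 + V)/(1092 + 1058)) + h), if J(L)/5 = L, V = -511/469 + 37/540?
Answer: √9028006498229874/518580 ≈ 183.22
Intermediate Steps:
h = 33573 (h = -987 + 34560 = 33573)
V = -36941/36180 (V = -511*1/469 + 37*(1/540) = -73/67 + 37/540 = -36941/36180 ≈ -1.0210)
J(L) = 5*L
√(J((-990 + V)/(1092 + 1058)) + h) = √(5*((-990 - 36941/36180)/(1092 + 1058)) + 33573) = √(5*(-35855141/36180/2150) + 33573) = √(5*(-35855141/36180*1/2150) + 33573) = √(5*(-35855141/77787000) + 33573) = √(-35855141/15557400 + 33573) = √(522272735059/15557400) = √9028006498229874/518580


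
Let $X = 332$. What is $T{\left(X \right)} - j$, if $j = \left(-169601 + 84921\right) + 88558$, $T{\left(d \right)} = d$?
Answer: $-3546$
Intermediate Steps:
$j = 3878$ ($j = -84680 + 88558 = 3878$)
$T{\left(X \right)} - j = 332 - 3878 = -3546$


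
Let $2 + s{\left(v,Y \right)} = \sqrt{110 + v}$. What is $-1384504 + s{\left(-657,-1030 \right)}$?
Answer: $-1384506 + i \sqrt{547} \approx -1.3845 \cdot 10^{6} + 23.388 i$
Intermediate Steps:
$s{\left(v,Y \right)} = -2 + \sqrt{110 + v}$
$-1384504 + s{\left(-657,-1030 \right)} = -1384504 - \left(2 - \sqrt{110 - 657}\right) = -1384504 - \left(2 - \sqrt{-547}\right) = -1384504 - \left(2 - i \sqrt{547}\right) = -1384506 + i \sqrt{547}$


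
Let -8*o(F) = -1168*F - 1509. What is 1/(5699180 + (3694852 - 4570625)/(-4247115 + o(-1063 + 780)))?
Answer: 34305955/195515819623084 ≈ 1.7546e-7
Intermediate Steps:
o(F) = 1509/8 + 146*F (o(F) = -(-1168*F - 1509)/8 = -(-1509 - 1168*F)/8 = 1509/8 + 146*F)
1/(5699180 + (3694852 - 4570625)/(-4247115 + o(-1063 + 780))) = 1/(5699180 + (3694852 - 4570625)/(-4247115 + (1509/8 + 146*(-1063 + 780)))) = 1/(5699180 - 875773/(-4247115 + (1509/8 + 146*(-283)))) = 1/(5699180 - 875773/(-4247115 + (1509/8 - 41318))) = 1/(5699180 - 875773/(-4247115 - 329035/8)) = 1/(5699180 - 875773/(-34305955/8)) = 1/(5699180 - 875773*(-8/34305955)) = 1/(5699180 + 7006184/34305955) = 1/(195515819623084/34305955) = 34305955/195515819623084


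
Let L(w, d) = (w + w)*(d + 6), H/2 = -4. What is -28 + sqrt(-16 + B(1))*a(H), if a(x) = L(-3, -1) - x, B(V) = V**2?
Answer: -28 - 22*I*sqrt(15) ≈ -28.0 - 85.206*I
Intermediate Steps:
H = -8 (H = 2*(-4) = -8)
L(w, d) = 2*w*(6 + d) (L(w, d) = (2*w)*(6 + d) = 2*w*(6 + d))
a(x) = -30 - x (a(x) = 2*(-3)*(6 - 1) - x = 2*(-3)*5 - x = -30 - x)
-28 + sqrt(-16 + B(1))*a(H) = -28 + sqrt(-16 + 1**2)*(-30 - 1*(-8)) = -28 + sqrt(-16 + 1)*(-30 + 8) = -28 + sqrt(-15)*(-22) = -28 + (I*sqrt(15))*(-22) = -28 - 22*I*sqrt(15)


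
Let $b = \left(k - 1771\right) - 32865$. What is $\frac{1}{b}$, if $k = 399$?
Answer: $- \frac{1}{34237} \approx -2.9208 \cdot 10^{-5}$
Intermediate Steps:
$b = -34237$ ($b = \left(399 - 1771\right) - 32865 = -1372 - 32865 = -34237$)
$\frac{1}{b} = \frac{1}{-34237} = - \frac{1}{34237}$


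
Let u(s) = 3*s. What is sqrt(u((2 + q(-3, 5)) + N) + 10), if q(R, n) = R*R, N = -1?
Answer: 2*sqrt(10) ≈ 6.3246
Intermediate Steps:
q(R, n) = R**2
sqrt(u((2 + q(-3, 5)) + N) + 10) = sqrt(3*((2 + (-3)**2) - 1) + 10) = sqrt(3*((2 + 9) - 1) + 10) = sqrt(3*(11 - 1) + 10) = sqrt(3*10 + 10) = sqrt(30 + 10) = sqrt(40) = 2*sqrt(10)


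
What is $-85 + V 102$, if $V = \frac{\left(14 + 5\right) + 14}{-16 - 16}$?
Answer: $- \frac{3043}{16} \approx -190.19$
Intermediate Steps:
$V = - \frac{33}{32}$ ($V = \frac{19 + 14}{-32} = 33 \left(- \frac{1}{32}\right) = - \frac{33}{32} \approx -1.0313$)
$-85 + V 102 = -85 - \frac{1683}{16} = - \frac{3043}{16}$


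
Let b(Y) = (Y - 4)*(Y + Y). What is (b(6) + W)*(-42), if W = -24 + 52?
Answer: -2184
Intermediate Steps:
b(Y) = 2*Y*(-4 + Y) (b(Y) = (-4 + Y)*(2*Y) = 2*Y*(-4 + Y))
W = 28
(b(6) + W)*(-42) = (2*6*(-4 + 6) + 28)*(-42) = (2*6*2 + 28)*(-42) = (24 + 28)*(-42) = 52*(-42) = -2184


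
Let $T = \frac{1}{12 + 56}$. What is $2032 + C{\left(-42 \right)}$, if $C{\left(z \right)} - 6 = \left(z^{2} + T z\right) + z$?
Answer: $\frac{127819}{34} \approx 3759.4$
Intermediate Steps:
$T = \frac{1}{68} \approx 0.014706$
$C{\left(z \right)} = 6 + z^{2} + \frac{69 z}{68}$ ($C{\left(z \right)} = 6 + \left(\left(z^{2} + \frac{z}{68}\right) + z\right) = 6 + \left(z^{2} + \frac{69 z}{68}\right) = 6 + z^{2} + \frac{69 z}{68}$)
$2032 + C{\left(-42 \right)} = 2032 + \left(6 + \left(-42\right)^{2} + \frac{69}{68} \left(-42\right)\right) = 2032 + \left(6 + 1764 - \frac{1449}{34}\right) = 2032 + \frac{58731}{34} = \frac{127819}{34}$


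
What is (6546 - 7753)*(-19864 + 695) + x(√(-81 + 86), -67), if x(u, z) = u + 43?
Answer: 23137026 + √5 ≈ 2.3137e+7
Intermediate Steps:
x(u, z) = 43 + u
(6546 - 7753)*(-19864 + 695) + x(√(-81 + 86), -67) = (6546 - 7753)*(-19864 + 695) + (43 + √(-81 + 86)) = -1207*(-19169) + (43 + √5) = 23136983 + (43 + √5) = 23137026 + √5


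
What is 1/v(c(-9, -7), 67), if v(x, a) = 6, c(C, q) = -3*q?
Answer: ⅙ ≈ 0.16667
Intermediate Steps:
1/v(c(-9, -7), 67) = 1/6 = ⅙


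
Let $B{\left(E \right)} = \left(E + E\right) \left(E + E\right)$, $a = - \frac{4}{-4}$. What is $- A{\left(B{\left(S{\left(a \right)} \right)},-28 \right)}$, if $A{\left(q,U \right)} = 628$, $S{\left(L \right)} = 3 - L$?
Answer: $-628$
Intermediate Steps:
$a = 1$ ($a = \left(-4\right) \left(- \frac{1}{4}\right) = 1$)
$B{\left(E \right)} = 4 E^{2}$ ($B{\left(E \right)} = 2 E 2 E = 4 E^{2}$)
$- A{\left(B{\left(S{\left(a \right)} \right)},-28 \right)} = \left(-1\right) 628 = -628$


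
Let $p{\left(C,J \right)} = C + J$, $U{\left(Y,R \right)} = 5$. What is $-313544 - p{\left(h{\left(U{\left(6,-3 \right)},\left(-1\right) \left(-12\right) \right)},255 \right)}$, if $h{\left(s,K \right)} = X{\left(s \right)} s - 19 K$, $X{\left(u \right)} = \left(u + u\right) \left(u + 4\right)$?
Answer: $-314021$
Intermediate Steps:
$X{\left(u \right)} = 2 u \left(4 + u\right)$
$h{\left(s,K \right)} = - 19 K + 2 s^{2} \left(4 + s\right)$ ($h{\left(s,K \right)} = 2 s \left(4 + s\right) s - 19 K = 2 s^{2} \left(4 + s\right) - 19 K = - 19 K + 2 s^{2} \left(4 + s\right)$)
$-313544 - p{\left(h{\left(U{\left(6,-3 \right)},\left(-1\right) \left(-12\right) \right)},255 \right)} = -313544 - \left(\left(- 19 \left(\left(-1\right) \left(-12\right)\right) + 2 \cdot 5^{2} \left(4 + 5\right)\right) + 255\right) = -313544 - \left(\left(\left(-19\right) 12 + 2 \cdot 25 \cdot 9\right) + 255\right) = -313544 - \left(\left(-228 + 450\right) + 255\right) = -313544 - \left(222 + 255\right) = -313544 - 477 = -314021$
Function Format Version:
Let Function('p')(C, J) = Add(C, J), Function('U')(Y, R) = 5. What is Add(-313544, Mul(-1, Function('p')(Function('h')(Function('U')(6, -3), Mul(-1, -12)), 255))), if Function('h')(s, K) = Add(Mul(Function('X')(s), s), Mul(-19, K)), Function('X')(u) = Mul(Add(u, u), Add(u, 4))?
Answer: -314021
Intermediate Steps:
Function('X')(u) = Mul(2, u, Add(4, u)) (Function('X')(u) = Mul(Mul(2, u), Add(4, u)) = Mul(2, u, Add(4, u)))
Function('h')(s, K) = Add(Mul(-19, K), Mul(2, Pow(s, 2), Add(4, s))) (Function('h')(s, K) = Add(Mul(Mul(2, s, Add(4, s)), s), Mul(-19, K)) = Add(Mul(2, Pow(s, 2), Add(4, s)), Mul(-19, K)) = Add(Mul(-19, K), Mul(2, Pow(s, 2), Add(4, s))))
Add(-313544, Mul(-1, Function('p')(Function('h')(Function('U')(6, -3), Mul(-1, -12)), 255))) = Add(-313544, Mul(-1, Add(Add(Mul(-19, Mul(-1, -12)), Mul(2, Pow(5, 2), Add(4, 5))), 255))) = Add(-313544, Mul(-1, Add(Add(Mul(-19, 12), Mul(2, 25, 9)), 255))) = Add(-313544, Mul(-1, Add(Add(-228, 450), 255))) = Add(-313544, Mul(-1, Add(222, 255))) = Add(-313544, Mul(-1, 477)) = Add(-313544, -477) = -314021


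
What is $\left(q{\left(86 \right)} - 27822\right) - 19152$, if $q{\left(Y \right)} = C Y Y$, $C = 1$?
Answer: $-39578$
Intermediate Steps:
$q{\left(Y \right)} = Y^{2}$ ($q{\left(Y \right)} = 1 Y Y = Y Y = Y^{2}$)
$\left(q{\left(86 \right)} - 27822\right) - 19152 = \left(86^{2} - 27822\right) - 19152 = \left(7396 - 27822\right) - 19152 = -20426 - 19152 = -39578$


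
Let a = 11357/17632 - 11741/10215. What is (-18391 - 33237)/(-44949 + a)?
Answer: 9298764512640/8095894950677 ≈ 1.1486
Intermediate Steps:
a = -91005557/180110880 (a = 11357*(1/17632) - 11741*1/10215 = 11357/17632 - 11741/10215 = -91005557/180110880 ≈ -0.50527)
(-18391 - 33237)/(-44949 + a) = (-18391 - 33237)/(-44949 - 91005557/180110880) = -51628/(-8095894950677/180110880) = -51628*(-180110880/8095894950677) = 9298764512640/8095894950677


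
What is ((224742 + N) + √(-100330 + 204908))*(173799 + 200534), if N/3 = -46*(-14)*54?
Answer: 123181760310 + 374333*√104578 ≈ 1.2330e+11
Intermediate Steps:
N = 104328 (N = 3*(-46*(-14)*54) = 3*(644*54) = 3*34776 = 104328)
((224742 + N) + √(-100330 + 204908))*(173799 + 200534) = ((224742 + 104328) + √(-100330 + 204908))*(173799 + 200534) = (329070 + √104578)*374333 = 123181760310 + 374333*√104578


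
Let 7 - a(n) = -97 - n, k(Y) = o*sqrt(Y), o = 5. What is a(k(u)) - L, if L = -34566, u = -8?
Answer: 34670 + 10*I*sqrt(2) ≈ 34670.0 + 14.142*I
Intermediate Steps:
k(Y) = 5*sqrt(Y)
a(n) = 104 + n (a(n) = 7 - (-97 - n) = 7 + (97 + n) = 104 + n)
a(k(u)) - L = (104 + 5*sqrt(-8)) - 1*(-34566) = (104 + 5*(2*I*sqrt(2))) + 34566 = (104 + 10*I*sqrt(2)) + 34566 = 34670 + 10*I*sqrt(2)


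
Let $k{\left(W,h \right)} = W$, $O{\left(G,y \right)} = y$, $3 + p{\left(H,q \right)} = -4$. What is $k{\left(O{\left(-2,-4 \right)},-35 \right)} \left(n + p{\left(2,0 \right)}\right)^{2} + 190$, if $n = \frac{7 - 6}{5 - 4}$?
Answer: $46$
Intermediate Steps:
$p{\left(H,q \right)} = -7$ ($p{\left(H,q \right)} = -3 - 4 = -7$)
$n = 1$ ($n = 1 \cdot 1^{-1} = 1 \cdot 1 = 1$)
$k{\left(O{\left(-2,-4 \right)},-35 \right)} \left(n + p{\left(2,0 \right)}\right)^{2} + 190 = - 4 \left(1 - 7\right)^{2} + 190 = - 4 \left(-6\right)^{2} + 190 = \left(-4\right) 36 + 190 = -144 + 190 = 46$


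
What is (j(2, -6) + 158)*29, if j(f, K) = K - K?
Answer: 4582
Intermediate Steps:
j(f, K) = 0
(j(2, -6) + 158)*29 = (0 + 158)*29 = 158*29 = 4582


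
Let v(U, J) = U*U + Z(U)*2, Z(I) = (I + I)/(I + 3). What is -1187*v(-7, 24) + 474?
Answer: -65998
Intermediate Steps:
Z(I) = 2*I/(3 + I) (Z(I) = (2*I)/(3 + I) = 2*I/(3 + I))
v(U, J) = U**2 + 4*U/(3 + U) (v(U, J) = U*U + (2*U/(3 + U))*2 = U**2 + 4*U/(3 + U))
-1187*v(-7, 24) + 474 = -(-8309)*(4 - 7*(3 - 7))/(3 - 7) + 474 = -(-8309)*(4 - 7*(-4))/(-4) + 474 = -(-8309)*(-1)*(4 + 28)/4 + 474 = -(-8309)*(-1)*32/4 + 474 = -1187*56 + 474 = -66472 + 474 = -65998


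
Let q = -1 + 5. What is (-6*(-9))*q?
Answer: 216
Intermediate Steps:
q = 4
(-6*(-9))*q = -6*(-9)*4 = 54*4 = 216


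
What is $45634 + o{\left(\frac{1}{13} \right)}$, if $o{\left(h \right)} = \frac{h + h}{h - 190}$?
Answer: $\frac{112670344}{2469} \approx 45634.0$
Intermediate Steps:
$o{\left(h \right)} = \frac{2 h}{-190 + h}$
$45634 + o{\left(\frac{1}{13} \right)} = 45634 + \frac{2}{13 \left(-190 + \frac{1}{13}\right)} = 45634 + 2 \cdot \frac{1}{13} \frac{1}{-190 + \frac{1}{13}} = 45634 + 2 \cdot \frac{1}{13} \frac{1}{- \frac{2469}{13}} = 45634 + 2 \cdot \frac{1}{13} \left(- \frac{13}{2469}\right) = 45634 - \frac{2}{2469} = \frac{112670344}{2469}$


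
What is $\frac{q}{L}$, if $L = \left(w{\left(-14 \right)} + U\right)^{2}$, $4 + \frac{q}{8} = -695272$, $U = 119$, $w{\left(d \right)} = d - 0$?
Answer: $- \frac{5562208}{11025} \approx -504.51$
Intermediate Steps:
$w{\left(d \right)} = d$ ($w{\left(d \right)} = d + 0 = d$)
$q = -5562208$ ($q = -32 + 8 \left(-695272\right) = -32 - 5562176 = -5562208$)
$L = 11025$ ($L = \left(-14 + 119\right)^{2} = 105^{2} = 11025$)
$\frac{q}{L} = - \frac{5562208}{11025}$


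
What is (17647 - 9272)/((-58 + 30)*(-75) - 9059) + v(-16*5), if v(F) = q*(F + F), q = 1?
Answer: -1121815/6959 ≈ -161.20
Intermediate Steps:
v(F) = 2*F (v(F) = 1*(F + F) = 1*(2*F) = 2*F)
(17647 - 9272)/((-58 + 30)*(-75) - 9059) + v(-16*5) = (17647 - 9272)/((-58 + 30)*(-75) - 9059) + 2*(-16*5) = 8375/(-28*(-75) - 9059) + 2*(-80) = 8375/(2100 - 9059) - 160 = 8375/(-6959) - 160 = 8375*(-1/6959) - 160 = -8375/6959 - 160 = -1121815/6959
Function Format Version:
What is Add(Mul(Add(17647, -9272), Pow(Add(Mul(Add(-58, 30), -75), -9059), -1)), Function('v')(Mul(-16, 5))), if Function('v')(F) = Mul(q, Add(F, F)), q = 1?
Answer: Rational(-1121815, 6959) ≈ -161.20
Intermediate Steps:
Function('v')(F) = Mul(2, F) (Function('v')(F) = Mul(1, Add(F, F)) = Mul(1, Mul(2, F)) = Mul(2, F))
Add(Mul(Add(17647, -9272), Pow(Add(Mul(Add(-58, 30), -75), -9059), -1)), Function('v')(Mul(-16, 5))) = Add(Mul(Add(17647, -9272), Pow(Add(Mul(Add(-58, 30), -75), -9059), -1)), Mul(2, Mul(-16, 5))) = Add(Mul(8375, Pow(Add(Mul(-28, -75), -9059), -1)), Mul(2, -80)) = Add(Mul(8375, Pow(Add(2100, -9059), -1)), -160) = Add(Mul(8375, Pow(-6959, -1)), -160) = Add(Mul(8375, Rational(-1, 6959)), -160) = Add(Rational(-8375, 6959), -160) = Rational(-1121815, 6959)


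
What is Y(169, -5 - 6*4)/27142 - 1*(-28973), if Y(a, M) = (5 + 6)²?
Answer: 786385287/27142 ≈ 28973.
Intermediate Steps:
Y(a, M) = 121 (Y(a, M) = 11² = 121)
Y(169, -5 - 6*4)/27142 - 1*(-28973) = 121/27142 - 1*(-28973) = 121*(1/27142) + 28973 = 121/27142 + 28973 = 786385287/27142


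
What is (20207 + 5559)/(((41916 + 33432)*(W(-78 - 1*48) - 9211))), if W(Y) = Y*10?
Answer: -991/30344958 ≈ -3.2658e-5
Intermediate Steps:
W(Y) = 10*Y
(20207 + 5559)/(((41916 + 33432)*(W(-78 - 1*48) - 9211))) = (20207 + 5559)/(((41916 + 33432)*(10*(-78 - 1*48) - 9211))) = 25766/((75348*(10*(-78 - 48) - 9211))) = 25766/((75348*(10*(-126) - 9211))) = 25766/((75348*(-1260 - 9211))) = 25766/((75348*(-10471))) = 25766/(-788968908) = 25766*(-1/788968908) = -991/30344958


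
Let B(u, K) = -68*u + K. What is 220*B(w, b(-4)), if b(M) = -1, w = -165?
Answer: 2468180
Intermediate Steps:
B(u, K) = K - 68*u
220*B(w, b(-4)) = 220*(-1 - 68*(-165)) = 220*(-1 + 11220) = 220*11219 = 2468180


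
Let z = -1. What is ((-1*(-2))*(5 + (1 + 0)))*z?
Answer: -12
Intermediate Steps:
((-1*(-2))*(5 + (1 + 0)))*z = ((-1*(-2))*(5 + (1 + 0)))*(-1) = (2*(5 + 1))*(-1) = (2*6)*(-1) = 12*(-1) = -12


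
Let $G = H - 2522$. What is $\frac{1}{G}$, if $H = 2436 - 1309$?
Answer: $- \frac{1}{1395} \approx -0.00071685$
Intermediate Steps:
$H = 1127$ ($H = 2436 - 1309 = 1127$)
$G = -1395$ ($G = 1127 - 2522 = -1395$)
$\frac{1}{G} = \frac{1}{-1395} = - \frac{1}{1395}$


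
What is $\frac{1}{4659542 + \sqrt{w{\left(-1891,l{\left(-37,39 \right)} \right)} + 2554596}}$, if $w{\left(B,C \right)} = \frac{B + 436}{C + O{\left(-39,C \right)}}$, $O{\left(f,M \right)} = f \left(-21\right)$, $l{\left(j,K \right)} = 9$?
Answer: $\frac{1286033592}{5992326830266853} - \frac{2 \sqrt{48649692759}}{5992326830266853} \approx 2.1454 \cdot 10^{-7}$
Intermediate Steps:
$O{\left(f,M \right)} = - 21 f$
$w{\left(B,C \right)} = \frac{436 + B}{819 + C}$ ($w{\left(B,C \right)} = \frac{B + 436}{C - -819} = \frac{436 + B}{C + 819} = \frac{436 + B}{819 + C}$)
$\frac{1}{4659542 + \sqrt{w{\left(-1891,l{\left(-37,39 \right)} \right)} + 2554596}} = \frac{1}{4659542 + \sqrt{\frac{436 - 1891}{819 + 9} + 2554596}} = \frac{1}{4659542 + \sqrt{\frac{1}{828} \left(-1455\right) + 2554596}} = \frac{1}{4659542 + \sqrt{- \frac{485}{276} + 2554596}} = \frac{1}{4659542 + \sqrt{\frac{705068011}{276}}} = \frac{1}{4659542 + \frac{\sqrt{48649692759}}{138}}$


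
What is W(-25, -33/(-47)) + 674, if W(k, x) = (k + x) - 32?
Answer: 29032/47 ≈ 617.70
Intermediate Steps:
W(k, x) = -32 + k + x
W(-25, -33/(-47)) + 674 = (-32 - 25 - 33/(-47)) + 674 = (-32 - 25 - 33*(-1/47)) + 674 = (-32 - 25 + 33/47) + 674 = -2646/47 + 674 = 29032/47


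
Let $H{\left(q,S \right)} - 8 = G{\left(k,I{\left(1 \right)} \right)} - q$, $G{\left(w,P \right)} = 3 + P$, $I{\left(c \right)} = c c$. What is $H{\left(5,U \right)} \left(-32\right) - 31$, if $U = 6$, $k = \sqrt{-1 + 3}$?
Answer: $-255$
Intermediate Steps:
$I{\left(c \right)} = c^{2}$
$k = \sqrt{2} \approx 1.4142$
$H{\left(q,S \right)} = 12 - q$ ($H{\left(q,S \right)} = 8 - \left(-3 - 1 + q\right) = 8 - \left(-4 + q\right) = 12 - q$)
$H{\left(5,U \right)} \left(-32\right) - 31 = \left(12 - 5\right) \left(-32\right) - 31 = 7 \left(-32\right) - 31 = -224 - 31 = -255$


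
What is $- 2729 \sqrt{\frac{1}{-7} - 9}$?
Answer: $- \frac{21832 i \sqrt{7}}{7} \approx - 8251.7 i$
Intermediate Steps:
$- 2729 \sqrt{\frac{1}{-7} - 9} = - 2729 \sqrt{- \frac{1}{7} - 9} = - 2729 \sqrt{- \frac{64}{7}} = - 2729 \frac{8 i \sqrt{7}}{7} = - \frac{21832 i \sqrt{7}}{7}$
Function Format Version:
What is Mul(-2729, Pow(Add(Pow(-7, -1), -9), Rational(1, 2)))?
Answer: Mul(Rational(-21832, 7), I, Pow(7, Rational(1, 2))) ≈ Mul(-8251.7, I)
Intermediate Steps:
Mul(-2729, Pow(Add(Pow(-7, -1), -9), Rational(1, 2))) = Mul(-2729, Pow(Add(Rational(-1, 7), -9), Rational(1, 2))) = Mul(-2729, Pow(Rational(-64, 7), Rational(1, 2))) = Mul(-2729, Mul(Rational(8, 7), I, Pow(7, Rational(1, 2)))) = Mul(Rational(-21832, 7), I, Pow(7, Rational(1, 2)))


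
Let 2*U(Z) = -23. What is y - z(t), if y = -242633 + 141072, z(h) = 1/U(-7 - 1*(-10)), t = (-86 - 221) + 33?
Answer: -2335901/23 ≈ -1.0156e+5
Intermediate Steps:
U(Z) = -23/2 (U(Z) = (½)*(-23) = -23/2)
t = -274 (t = -307 + 33 = -274)
z(h) = -2/23 (z(h) = 1/(-23/2) = -2/23)
y = -101561
y - z(t) = -101561 - 1*(-2/23) = -101561 + 2/23 = -2335901/23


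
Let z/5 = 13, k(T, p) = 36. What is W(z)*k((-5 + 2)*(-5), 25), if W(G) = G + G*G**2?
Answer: 9888840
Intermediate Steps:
z = 65 (z = 5*13 = 65)
W(G) = G + G**3
W(z)*k((-5 + 2)*(-5), 25) = (65 + 65**3)*36 = (65 + 274625)*36 = 274690*36 = 9888840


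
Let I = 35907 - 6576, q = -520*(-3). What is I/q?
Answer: 9777/520 ≈ 18.802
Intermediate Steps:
q = 1560
I = 29331
I/q = 29331/1560 = 29331*(1/1560) = 9777/520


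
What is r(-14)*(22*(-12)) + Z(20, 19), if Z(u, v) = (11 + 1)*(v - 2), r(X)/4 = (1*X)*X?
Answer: -206772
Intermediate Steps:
r(X) = 4*X² (r(X) = 4*((1*X)*X) = 4*(X*X) = 4*X²)
Z(u, v) = -24 + 12*v (Z(u, v) = 12*(-2 + v) = -24 + 12*v)
r(-14)*(22*(-12)) + Z(20, 19) = (4*(-14)²)*(22*(-12)) + (-24 + 12*19) = (4*196)*(-264) + (-24 + 228) = 784*(-264) + 204 = -206976 + 204 = -206772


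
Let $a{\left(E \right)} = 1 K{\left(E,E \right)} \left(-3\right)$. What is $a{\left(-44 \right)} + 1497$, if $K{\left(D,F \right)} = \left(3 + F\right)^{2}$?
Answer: $-3546$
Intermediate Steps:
$a{\left(E \right)} = - 3 \left(3 + E\right)^{2}$ ($a{\left(E \right)} = 1 \left(3 + E\right)^{2} \left(-3\right) = \left(3 + E\right)^{2} \left(-3\right) = - 3 \left(3 + E\right)^{2}$)
$a{\left(-44 \right)} + 1497 = - 3 \left(3 - 44\right)^{2} + 1497 = - 3 \left(-41\right)^{2} + 1497 = \left(-3\right) 1681 + 1497 = -5043 + 1497 = -3546$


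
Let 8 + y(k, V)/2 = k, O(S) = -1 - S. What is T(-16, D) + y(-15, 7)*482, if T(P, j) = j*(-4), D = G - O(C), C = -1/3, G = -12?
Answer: -66380/3 ≈ -22127.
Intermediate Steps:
C = -1/3 (C = -1*1/3 = -1/3 ≈ -0.33333)
y(k, V) = -16 + 2*k
D = -34/3 (D = -12 - (-1 - 1*(-1/3)) = -12 - (-1 + 1/3) = -12 - 1*(-2/3) = -12 + 2/3 = -34/3 ≈ -11.333)
T(P, j) = -4*j
T(-16, D) + y(-15, 7)*482 = -4*(-34/3) + (-16 + 2*(-15))*482 = 136/3 + (-16 - 30)*482 = 136/3 - 46*482 = 136/3 - 22172 = -66380/3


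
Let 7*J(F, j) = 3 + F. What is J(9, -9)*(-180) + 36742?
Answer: 255034/7 ≈ 36433.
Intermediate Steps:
J(F, j) = 3/7 + F/7 (J(F, j) = (3 + F)/7 = 3/7 + F/7)
J(9, -9)*(-180) + 36742 = (3/7 + (⅐)*9)*(-180) + 36742 = (3/7 + 9/7)*(-180) + 36742 = (12/7)*(-180) + 36742 = -2160/7 + 36742 = 255034/7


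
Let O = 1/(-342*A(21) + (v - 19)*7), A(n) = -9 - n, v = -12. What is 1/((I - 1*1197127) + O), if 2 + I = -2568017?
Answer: -10043/37813361277 ≈ -2.6559e-7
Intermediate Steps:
I = -2568019 (I = -2 - 2568017 = -2568019)
O = 1/10043 (O = 1/(-342*(-9 - 1*21) + (-12 - 19)*7) = 1/(-342*(-9 - 21) - 31*7) = 1/(-342*(-30) - 217) = 1/(10260 - 217) = 1/10043 ≈ 9.9572e-5)
1/((I - 1*1197127) + O) = 1/((-2568019 - 1*1197127) + 1/10043) = 1/((-2568019 - 1197127) + 1/10043) = 1/(-3765146 + 1/10043) = 1/(-37813361277/10043) = -10043/37813361277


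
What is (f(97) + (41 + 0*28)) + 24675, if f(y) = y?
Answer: 24813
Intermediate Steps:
(f(97) + (41 + 0*28)) + 24675 = (97 + (41 + 0*28)) + 24675 = (97 + (41 + 0)) + 24675 = (97 + 41) + 24675 = 138 + 24675 = 24813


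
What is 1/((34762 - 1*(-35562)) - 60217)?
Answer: 1/10107 ≈ 9.8941e-5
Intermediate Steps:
1/((34762 - 1*(-35562)) - 60217) = 1/((34762 + 35562) - 60217) = 1/(70324 - 60217) = 1/10107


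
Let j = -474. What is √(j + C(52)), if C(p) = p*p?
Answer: √2230 ≈ 47.223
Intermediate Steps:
C(p) = p²
√(j + C(52)) = √(-474 + 52²) = √(-474 + 2704) = √2230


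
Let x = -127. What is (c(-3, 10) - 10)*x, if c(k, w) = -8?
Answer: 2286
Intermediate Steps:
(c(-3, 10) - 10)*x = (-8 - 10)*(-127) = -18*(-127) = 2286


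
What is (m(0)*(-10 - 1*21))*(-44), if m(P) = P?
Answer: 0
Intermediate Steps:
(m(0)*(-10 - 1*21))*(-44) = (0*(-10 - 1*21))*(-44) = (0*(-10 - 21))*(-44) = (0*(-31))*(-44) = 0*(-44) = 0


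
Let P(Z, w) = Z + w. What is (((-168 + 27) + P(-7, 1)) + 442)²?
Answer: 87025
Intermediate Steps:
(((-168 + 27) + P(-7, 1)) + 442)² = (((-168 + 27) + (-7 + 1)) + 442)² = ((-141 - 6) + 442)² = (-147 + 442)² = 295² = 87025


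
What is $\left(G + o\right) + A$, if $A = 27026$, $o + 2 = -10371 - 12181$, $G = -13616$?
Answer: $-9144$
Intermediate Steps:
$o = -22554$ ($o = -2 - 22552 = -22554$)
$\left(G + o\right) + A = \left(-13616 - 22554\right) + 27026 = -36170 + 27026 = -9144$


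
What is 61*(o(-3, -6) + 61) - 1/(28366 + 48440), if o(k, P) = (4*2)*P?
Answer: 60907157/76806 ≈ 793.00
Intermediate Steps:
o(k, P) = 8*P
61*(o(-3, -6) + 61) - 1/(28366 + 48440) = 61*(8*(-6) + 61) - 1/(28366 + 48440) = 61*(-48 + 61) - 1/76806 = 61*13 - 1*1/76806 = 793 - 1/76806 = 60907157/76806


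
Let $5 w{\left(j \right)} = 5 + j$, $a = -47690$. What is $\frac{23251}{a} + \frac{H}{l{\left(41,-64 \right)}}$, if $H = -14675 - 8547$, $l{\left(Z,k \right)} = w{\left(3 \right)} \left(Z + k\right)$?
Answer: $\frac{1383251929}{2193740} \approx 630.54$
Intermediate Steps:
$w{\left(j \right)} = 1 + \frac{j}{5}$ ($w{\left(j \right)} = \frac{5 + j}{5} = 1 + \frac{j}{5}$)
$l{\left(Z,k \right)} = \frac{8 Z}{5} + \frac{8 k}{5}$ ($l{\left(Z,k \right)} = \left(1 + \frac{1}{5} \cdot 3\right) \left(Z + k\right) = \left(1 + \frac{3}{5}\right) \left(Z + k\right) = \frac{8 \left(Z + k\right)}{5} = \frac{8 Z}{5} + \frac{8 k}{5}$)
$H = -23222$ ($H = -14675 - 8547 = -23222$)
$\frac{23251}{a} + \frac{H}{l{\left(41,-64 \right)}} = \frac{23251}{-47690} - \frac{23222}{\frac{8}{5} \cdot 41 + \frac{8}{5} \left(-64\right)} = 23251 \left(- \frac{1}{47690}\right) - \frac{23222}{\frac{328}{5} - \frac{512}{5}} = - \frac{23251}{47690} - \frac{23222}{- \frac{184}{5}} = - \frac{23251}{47690} - - \frac{58055}{92} = - \frac{23251}{47690} + \frac{58055}{92} = \frac{1383251929}{2193740}$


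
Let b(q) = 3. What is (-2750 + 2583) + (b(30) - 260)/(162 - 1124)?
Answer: -160397/962 ≈ -166.73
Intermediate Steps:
(-2750 + 2583) + (b(30) - 260)/(162 - 1124) = (-2750 + 2583) + (3 - 260)/(162 - 1124) = -167 - 257/(-962) = -167 - 257*(-1/962) = -167 + 257/962 = -160397/962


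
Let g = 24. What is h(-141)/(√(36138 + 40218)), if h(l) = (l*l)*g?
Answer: 26508*√2121/707 ≈ 1726.7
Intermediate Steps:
h(l) = 24*l² (h(l) = (l*l)*24 = l²*24 = 24*l²)
h(-141)/(√(36138 + 40218)) = (24*(-141)²)/(√(36138 + 40218)) = (24*19881)/(√76356) = 477144/((6*√2121)) = 477144*(√2121/12726) = 26508*√2121/707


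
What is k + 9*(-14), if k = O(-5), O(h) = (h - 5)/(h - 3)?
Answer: -499/4 ≈ -124.75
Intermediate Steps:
O(h) = (-5 + h)/(-3 + h)
k = 5/4 (k = (-5 - 5)/(-3 - 5) = -10/(-8) = -1/8*(-10) = 5/4 ≈ 1.2500)
k + 9*(-14) = 5/4 + 9*(-14) = 5/4 - 126 = -499/4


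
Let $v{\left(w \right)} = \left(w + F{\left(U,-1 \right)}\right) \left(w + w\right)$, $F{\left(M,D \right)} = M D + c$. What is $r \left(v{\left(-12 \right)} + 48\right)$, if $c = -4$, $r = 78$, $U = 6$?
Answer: $44928$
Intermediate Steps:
$F{\left(M,D \right)} = -4 + D M$ ($F{\left(M,D \right)} = M D - 4 = D M - 4 = -4 + D M$)
$v{\left(w \right)} = 2 w \left(-10 + w\right)$ ($v{\left(w \right)} = \left(w - 10\right) \left(w + w\right) = \left(w - 10\right) 2 w = \left(-10 + w\right) 2 w = 2 w \left(-10 + w\right)$)
$r \left(v{\left(-12 \right)} + 48\right) = 78 \left(2 \left(-12\right) \left(-10 - 12\right) + 48\right) = 78 \left(2 \left(-12\right) \left(-22\right) + 48\right) = 78 \left(528 + 48\right) = 78 \cdot 576 = 44928$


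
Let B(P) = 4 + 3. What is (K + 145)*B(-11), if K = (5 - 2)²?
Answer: 1078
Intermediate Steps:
K = 9 (K = 3² = 9)
B(P) = 7
(K + 145)*B(-11) = (9 + 145)*7 = 154*7 = 1078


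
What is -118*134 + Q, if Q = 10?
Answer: -15802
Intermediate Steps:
-118*134 + Q = -118*134 + 10 = -15812 + 10 = -15802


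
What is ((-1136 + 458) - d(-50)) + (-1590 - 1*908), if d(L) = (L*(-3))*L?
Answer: 4324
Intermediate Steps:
d(L) = -3*L² (d(L) = (-3*L)*L = -3*L²)
((-1136 + 458) - d(-50)) + (-1590 - 1*908) = ((-1136 + 458) - (-3)*(-50)²) + (-1590 - 1*908) = (-678 - (-3)*2500) + (-1590 - 908) = (-678 - 1*(-7500)) - 2498 = (-678 + 7500) - 2498 = 6822 - 2498 = 4324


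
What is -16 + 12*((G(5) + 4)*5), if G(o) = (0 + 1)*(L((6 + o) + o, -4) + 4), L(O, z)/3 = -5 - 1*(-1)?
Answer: -256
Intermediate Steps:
L(O, z) = -12 (L(O, z) = 3*(-5 - 1*(-1)) = 3*(-5 + 1) = 3*(-4) = -12)
G(o) = -8 (G(o) = (0 + 1)*(-12 + 4) = 1*(-8) = -8)
-16 + 12*((G(5) + 4)*5) = -16 + 12*((-8 + 4)*5) = -16 + 12*(-4*5) = -16 + 12*(-20) = -16 - 240 = -256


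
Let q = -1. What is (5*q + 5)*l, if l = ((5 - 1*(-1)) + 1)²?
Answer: 0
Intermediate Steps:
l = 49 (l = ((5 + 1) + 1)² = (6 + 1)² = 7² = 49)
(5*q + 5)*l = (5*(-1) + 5)*49 = (-5 + 5)*49 = 0*49 = 0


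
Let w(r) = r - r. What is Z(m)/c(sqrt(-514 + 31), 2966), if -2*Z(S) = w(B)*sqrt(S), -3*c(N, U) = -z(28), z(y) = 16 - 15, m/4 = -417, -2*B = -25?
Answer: 0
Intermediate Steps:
B = 25/2 (B = -1/2*(-25) = 25/2 ≈ 12.500)
m = -1668 (m = 4*(-417) = -1668)
z(y) = 1
w(r) = 0
c(N, U) = 1/3 (c(N, U) = -(-1)/3 = -1/3*(-1) = 1/3)
Z(S) = 0 (Z(S) = -0*sqrt(S) = -1/2*0 = 0)
Z(m)/c(sqrt(-514 + 31), 2966) = 0/(1/3) = 0*3 = 0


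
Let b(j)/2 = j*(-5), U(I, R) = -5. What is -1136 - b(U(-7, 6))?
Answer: -1186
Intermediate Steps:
b(j) = -10*j (b(j) = 2*(j*(-5)) = 2*(-5*j) = -10*j)
-1136 - b(U(-7, 6)) = -1136 - (-10)*(-5) = -1136 - 1*50 = -1136 - 50 = -1186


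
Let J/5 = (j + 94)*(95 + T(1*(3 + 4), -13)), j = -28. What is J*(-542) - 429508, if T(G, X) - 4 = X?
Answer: -15811468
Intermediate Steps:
T(G, X) = 4 + X
J = 28380 (J = 5*((-28 + 94)*(95 + (4 - 13))) = 5*(66*(95 - 9)) = 5*(66*86) = 5*5676 = 28380)
J*(-542) - 429508 = 28380*(-542) - 429508 = -15381960 - 429508 = -15811468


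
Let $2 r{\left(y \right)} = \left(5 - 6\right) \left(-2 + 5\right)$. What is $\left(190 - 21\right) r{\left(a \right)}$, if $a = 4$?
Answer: $- \frac{507}{2} \approx -253.5$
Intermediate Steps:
$r{\left(y \right)} = - \frac{3}{2}$ ($r{\left(y \right)} = \frac{\left(5 - 6\right) \left(-2 + 5\right)}{2} = \frac{\left(5 - 6\right) 3}{2} = \frac{\left(-1\right) 3}{2} = \frac{1}{2} \left(-3\right) = - \frac{3}{2}$)
$\left(190 - 21\right) r{\left(a \right)} = \left(190 - 21\right) \left(- \frac{3}{2}\right) = 169 \left(- \frac{3}{2}\right) = - \frac{507}{2}$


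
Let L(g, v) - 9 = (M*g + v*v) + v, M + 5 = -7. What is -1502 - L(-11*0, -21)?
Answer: -1931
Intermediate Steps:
M = -12 (M = -5 - 7 = -12)
L(g, v) = 9 + v + v² - 12*g (L(g, v) = 9 + ((-12*g + v*v) + v) = 9 + ((-12*g + v²) + v) = 9 + ((v² - 12*g) + v) = 9 + (v + v² - 12*g) = 9 + v + v² - 12*g)
-1502 - L(-11*0, -21) = -1502 - (9 - 21 + (-21)² - (-132)*0) = -1502 - (9 - 21 + 441 - 12*0) = -1502 - (9 - 21 + 441 + 0) = -1502 - 1*429 = -1502 - 429 = -1931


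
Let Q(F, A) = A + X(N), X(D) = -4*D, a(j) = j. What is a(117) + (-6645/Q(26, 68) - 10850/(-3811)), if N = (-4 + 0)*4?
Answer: 11655063/167684 ≈ 69.506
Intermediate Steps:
N = -16 (N = -4*4 = -16)
Q(F, A) = 64 + A (Q(F, A) = A - 4*(-16) = A + 64 = 64 + A)
a(117) + (-6645/Q(26, 68) - 10850/(-3811)) = 117 + (-6645/(64 + 68) - 10850/(-3811)) = 117 + (-6645/132 - 10850*(-1/3811)) = 117 + (-6645*1/132 + 10850/3811) = 117 + (-2215/44 + 10850/3811) = 117 - 7963965/167684 = 11655063/167684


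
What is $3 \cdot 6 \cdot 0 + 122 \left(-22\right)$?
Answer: $-2684$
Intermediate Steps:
$3 \cdot 6 \cdot 0 + 122 \left(-22\right) = 18 \cdot 0 - 2684 = 0 - 2684 = -2684$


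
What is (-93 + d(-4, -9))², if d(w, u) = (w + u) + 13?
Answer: 8649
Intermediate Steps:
d(w, u) = 13 + u + w (d(w, u) = (u + w) + 13 = 13 + u + w)
(-93 + d(-4, -9))² = (-93 + (13 - 9 - 4))² = (-93 + 0)² = (-93)² = 8649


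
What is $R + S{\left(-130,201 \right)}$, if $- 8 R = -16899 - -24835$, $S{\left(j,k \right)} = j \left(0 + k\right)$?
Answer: $-27122$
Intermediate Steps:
$S{\left(j,k \right)} = j k$
$R = -992$ ($R = - \frac{-16899 - -24835}{8} = - \frac{-16899 + 24835}{8} = \left(- \frac{1}{8}\right) 7936 = -992$)
$R + S{\left(-130,201 \right)} = -992 - 26130 = -27122$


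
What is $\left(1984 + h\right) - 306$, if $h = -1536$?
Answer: $142$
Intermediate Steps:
$\left(1984 + h\right) - 306 = \left(1984 - 1536\right) - 306 = 448 - 306 = 142$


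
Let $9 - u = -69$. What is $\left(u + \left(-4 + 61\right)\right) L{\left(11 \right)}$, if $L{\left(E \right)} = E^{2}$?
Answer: $16335$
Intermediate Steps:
$u = 78$ ($u = 9 - -69 = 9 + 69 = 78$)
$\left(u + \left(-4 + 61\right)\right) L{\left(11 \right)} = \left(78 + \left(-4 + 61\right)\right) 11^{2} = \left(78 + 57\right) 121 = 135 \cdot 121 = 16335$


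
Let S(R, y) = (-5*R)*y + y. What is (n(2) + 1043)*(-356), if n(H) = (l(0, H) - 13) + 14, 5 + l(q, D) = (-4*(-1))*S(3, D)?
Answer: -330012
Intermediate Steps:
S(R, y) = y - 5*R*y (S(R, y) = -5*R*y + y = y - 5*R*y)
l(q, D) = -5 - 56*D (l(q, D) = -5 + (-4*(-1))*(D*(1 - 5*3)) = -5 + 4*(D*(1 - 15)) = -5 + 4*(D*(-14)) = -5 + 4*(-14*D) = -5 - 56*D)
n(H) = -4 - 56*H (n(H) = ((-5 - 56*H) - 13) + 14 = (-18 - 56*H) + 14 = -4 - 56*H)
(n(2) + 1043)*(-356) = ((-4 - 56*2) + 1043)*(-356) = ((-4 - 112) + 1043)*(-356) = (-116 + 1043)*(-356) = 927*(-356) = -330012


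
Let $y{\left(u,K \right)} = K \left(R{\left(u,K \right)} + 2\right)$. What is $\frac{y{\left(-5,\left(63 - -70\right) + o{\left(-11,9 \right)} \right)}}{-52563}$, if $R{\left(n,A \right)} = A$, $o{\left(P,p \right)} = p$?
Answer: $- \frac{6816}{17521} \approx -0.38902$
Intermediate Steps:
$y{\left(u,K \right)} = K \left(2 + K\right)$ ($y{\left(u,K \right)} = K \left(K + 2\right) = K \left(2 + K\right)$)
$\frac{y{\left(-5,\left(63 - -70\right) + o{\left(-11,9 \right)} \right)}}{-52563} = \frac{\left(\left(63 - -70\right) + 9\right) \left(2 + \left(\left(63 - -70\right) + 9\right)\right)}{-52563} = \left(\left(63 + 70\right) + 9\right) \left(2 + \left(\left(63 + 70\right) + 9\right)\right) \left(- \frac{1}{52563}\right) = \left(133 + 9\right) \left(2 + \left(133 + 9\right)\right) \left(- \frac{1}{52563}\right) = 142 \left(2 + 142\right) \left(- \frac{1}{52563}\right) = 142 \cdot 144 \left(- \frac{1}{52563}\right) = 20448 \left(- \frac{1}{52563}\right) = - \frac{6816}{17521}$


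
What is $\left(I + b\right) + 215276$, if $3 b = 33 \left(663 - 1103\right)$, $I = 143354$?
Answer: $353790$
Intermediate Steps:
$b = -4840$ ($b = \frac{33 \left(663 - 1103\right)}{3} = \frac{33 \left(-440\right)}{3} = \frac{1}{3} \left(-14520\right) = -4840$)
$\left(I + b\right) + 215276 = \left(143354 - 4840\right) + 215276 = 138514 + 215276 = 353790$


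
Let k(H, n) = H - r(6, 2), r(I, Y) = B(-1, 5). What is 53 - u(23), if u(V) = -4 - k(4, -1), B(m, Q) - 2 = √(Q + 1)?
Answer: 59 - √6 ≈ 56.551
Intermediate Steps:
B(m, Q) = 2 + √(1 + Q) (B(m, Q) = 2 + √(Q + 1) = 2 + √(1 + Q))
r(I, Y) = 2 + √6 (r(I, Y) = 2 + √(1 + 5) = 2 + √6)
k(H, n) = -2 + H - √6 (k(H, n) = H - (2 + √6) = H + (-2 - √6) = -2 + H - √6)
u(V) = -6 + √6 (u(V) = -4 - (-2 + 4 - √6) = -4 - (2 - √6) = -4 + (-2 + √6) = -6 + √6)
53 - u(23) = 53 - (-6 + √6) = 53 + (6 - √6) = 59 - √6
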